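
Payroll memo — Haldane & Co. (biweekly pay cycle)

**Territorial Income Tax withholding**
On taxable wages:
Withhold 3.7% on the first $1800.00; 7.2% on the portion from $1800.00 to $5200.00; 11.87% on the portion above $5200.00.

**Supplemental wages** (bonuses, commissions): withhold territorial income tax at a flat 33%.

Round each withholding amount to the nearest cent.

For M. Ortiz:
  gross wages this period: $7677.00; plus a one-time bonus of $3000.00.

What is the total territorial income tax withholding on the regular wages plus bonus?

$1595.42

Territorial Income Tax: taxable = $7677.00
  $311.40 + 11.87% × ($7677.00 − $5200.00) = $311.40 + 11.87% × $2477.00 = $605.42
Supplemental (33% flat on bonus): 33% × $3000.00 = $990.00
Total territorial income tax: $605.42 + $990.00 = $1595.42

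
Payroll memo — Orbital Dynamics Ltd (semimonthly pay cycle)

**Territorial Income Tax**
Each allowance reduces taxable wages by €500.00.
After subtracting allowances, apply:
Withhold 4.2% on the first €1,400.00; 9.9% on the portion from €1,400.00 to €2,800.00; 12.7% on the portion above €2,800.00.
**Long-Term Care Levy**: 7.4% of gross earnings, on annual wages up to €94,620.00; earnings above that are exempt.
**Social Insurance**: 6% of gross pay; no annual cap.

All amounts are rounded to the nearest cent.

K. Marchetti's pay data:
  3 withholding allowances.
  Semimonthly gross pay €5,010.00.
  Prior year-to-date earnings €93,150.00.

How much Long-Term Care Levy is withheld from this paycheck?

Long-Term Care Levy: cap €94,620.00 − YTD €93,150.00 = €1,470.00 subject; 7.4% × €1,470.00 = €108.78

€108.78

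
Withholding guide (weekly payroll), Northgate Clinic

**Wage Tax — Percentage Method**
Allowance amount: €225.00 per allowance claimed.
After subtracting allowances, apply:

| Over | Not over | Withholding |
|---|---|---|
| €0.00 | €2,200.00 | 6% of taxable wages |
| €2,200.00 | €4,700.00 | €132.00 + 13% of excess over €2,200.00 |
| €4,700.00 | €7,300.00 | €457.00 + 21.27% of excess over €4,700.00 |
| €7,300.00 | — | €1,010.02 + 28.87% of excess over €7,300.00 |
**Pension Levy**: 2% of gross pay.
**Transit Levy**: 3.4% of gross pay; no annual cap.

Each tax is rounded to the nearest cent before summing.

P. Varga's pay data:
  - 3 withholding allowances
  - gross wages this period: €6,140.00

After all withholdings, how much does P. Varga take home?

Wage Tax: taxable = €6,140.00 − 3×€225.00 = €5,465.00
  €457.00 + 21.27% × (€5,465.00 − €4,700.00) = €457.00 + 21.27% × €765.00 = €619.72
Pension Levy: 2% × €6,140.00 = €122.80
Transit Levy: 3.4% × €6,140.00 = €208.76
Total withheld: €619.72 + €122.80 + €208.76 = €951.28
Net pay: €6,140.00 − €951.28 = €5,188.72

€5,188.72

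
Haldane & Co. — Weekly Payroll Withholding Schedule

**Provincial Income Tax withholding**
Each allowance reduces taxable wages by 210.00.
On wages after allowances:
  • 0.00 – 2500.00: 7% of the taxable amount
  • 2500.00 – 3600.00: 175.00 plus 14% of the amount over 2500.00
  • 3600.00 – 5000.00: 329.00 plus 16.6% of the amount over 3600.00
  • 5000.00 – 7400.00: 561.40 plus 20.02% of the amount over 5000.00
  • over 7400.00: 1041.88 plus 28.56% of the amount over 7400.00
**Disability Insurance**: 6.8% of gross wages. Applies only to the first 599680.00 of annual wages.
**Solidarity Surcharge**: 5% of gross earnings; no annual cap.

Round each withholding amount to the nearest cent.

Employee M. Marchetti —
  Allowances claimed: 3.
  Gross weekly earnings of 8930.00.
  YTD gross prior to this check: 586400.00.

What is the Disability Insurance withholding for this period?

Disability Insurance: 6.8% × 8930.00 = 607.24

607.24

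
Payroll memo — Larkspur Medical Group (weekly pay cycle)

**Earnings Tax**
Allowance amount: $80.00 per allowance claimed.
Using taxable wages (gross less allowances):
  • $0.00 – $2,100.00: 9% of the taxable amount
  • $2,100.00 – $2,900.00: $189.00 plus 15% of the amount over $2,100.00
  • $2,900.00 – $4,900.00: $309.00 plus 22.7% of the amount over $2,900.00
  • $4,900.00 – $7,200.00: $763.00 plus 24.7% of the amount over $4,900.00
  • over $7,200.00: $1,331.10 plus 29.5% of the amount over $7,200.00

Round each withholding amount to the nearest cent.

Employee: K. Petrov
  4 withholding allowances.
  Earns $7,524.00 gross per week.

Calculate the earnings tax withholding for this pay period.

Earnings Tax: taxable = $7,524.00 − 4×$80.00 = $7,204.00
  $1,331.10 + 29.5% × ($7,204.00 − $7,200.00) = $1,331.10 + 29.5% × $4.00 = $1,332.28

$1,332.28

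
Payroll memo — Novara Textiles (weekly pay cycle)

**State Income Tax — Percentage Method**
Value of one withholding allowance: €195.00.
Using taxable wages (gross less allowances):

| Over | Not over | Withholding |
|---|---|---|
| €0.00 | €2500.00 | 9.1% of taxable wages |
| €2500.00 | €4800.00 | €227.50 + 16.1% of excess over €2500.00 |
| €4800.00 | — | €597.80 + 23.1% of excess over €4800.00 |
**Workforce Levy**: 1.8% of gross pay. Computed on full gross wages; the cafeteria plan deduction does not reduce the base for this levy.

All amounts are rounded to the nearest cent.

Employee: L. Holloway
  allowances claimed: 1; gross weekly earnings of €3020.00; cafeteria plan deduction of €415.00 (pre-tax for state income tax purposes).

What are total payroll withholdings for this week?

State Income Tax: taxable = €3020.00 − €415.00 − 1×€195.00 = €2410.00
  9.1% × €2410.00 = €219.31
Workforce Levy: 1.8% × €3020.00 = €54.36
Total: €219.31 + €54.36 = €273.67

€273.67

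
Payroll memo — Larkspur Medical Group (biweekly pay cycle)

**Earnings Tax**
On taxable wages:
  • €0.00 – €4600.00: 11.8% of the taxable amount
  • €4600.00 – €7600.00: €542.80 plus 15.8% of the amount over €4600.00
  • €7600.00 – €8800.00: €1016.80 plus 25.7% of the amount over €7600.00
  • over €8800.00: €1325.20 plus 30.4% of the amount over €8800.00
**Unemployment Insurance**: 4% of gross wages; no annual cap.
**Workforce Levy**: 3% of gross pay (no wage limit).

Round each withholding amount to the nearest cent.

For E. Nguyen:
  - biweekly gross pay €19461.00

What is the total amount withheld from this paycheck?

€5928.41

Earnings Tax: taxable = €19461.00
  €1325.20 + 30.4% × (€19461.00 − €8800.00) = €1325.20 + 30.4% × €10661.00 = €4566.14
Unemployment Insurance: 4% × €19461.00 = €778.44
Workforce Levy: 3% × €19461.00 = €583.83
Total: €4566.14 + €778.44 + €583.83 = €5928.41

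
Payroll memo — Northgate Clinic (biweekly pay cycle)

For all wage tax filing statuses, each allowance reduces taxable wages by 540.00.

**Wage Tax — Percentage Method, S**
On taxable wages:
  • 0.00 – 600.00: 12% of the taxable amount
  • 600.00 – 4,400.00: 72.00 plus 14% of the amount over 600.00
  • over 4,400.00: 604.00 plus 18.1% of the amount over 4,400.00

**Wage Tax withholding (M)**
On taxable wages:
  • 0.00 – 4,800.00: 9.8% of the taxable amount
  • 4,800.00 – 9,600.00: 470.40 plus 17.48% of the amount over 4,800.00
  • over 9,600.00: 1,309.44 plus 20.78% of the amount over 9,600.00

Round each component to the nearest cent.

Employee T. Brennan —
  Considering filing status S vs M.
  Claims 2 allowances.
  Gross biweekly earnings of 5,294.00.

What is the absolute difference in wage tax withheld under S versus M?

164.99

Wage Tax (S): taxable = 5,294.00 − 2×540.00 = 4,214.00
  72.00 + 14% × (4,214.00 − 600.00) = 72.00 + 14% × 3,614.00 = 577.96
Wage Tax (M): taxable = 5,294.00 − 2×540.00 = 4,214.00
  9.8% × 4,214.00 = 412.97
Difference: |577.96 − 412.97| = 164.99 (higher under S)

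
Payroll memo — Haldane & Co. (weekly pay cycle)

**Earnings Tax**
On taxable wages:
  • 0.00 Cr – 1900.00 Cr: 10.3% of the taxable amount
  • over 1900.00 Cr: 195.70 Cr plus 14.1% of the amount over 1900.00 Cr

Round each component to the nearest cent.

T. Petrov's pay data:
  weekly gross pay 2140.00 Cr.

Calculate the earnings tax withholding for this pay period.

Earnings Tax: taxable = 2140.00 Cr
  195.70 Cr + 14.1% × (2140.00 Cr − 1900.00 Cr) = 195.70 Cr + 14.1% × 240.00 Cr = 229.54 Cr

229.54 Cr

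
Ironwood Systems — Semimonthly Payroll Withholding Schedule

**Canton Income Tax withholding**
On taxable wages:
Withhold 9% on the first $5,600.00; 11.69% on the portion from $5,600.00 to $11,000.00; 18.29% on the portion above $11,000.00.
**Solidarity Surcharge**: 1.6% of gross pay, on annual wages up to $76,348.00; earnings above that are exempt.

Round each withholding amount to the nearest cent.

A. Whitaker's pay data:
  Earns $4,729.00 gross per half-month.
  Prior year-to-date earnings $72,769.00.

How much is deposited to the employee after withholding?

Canton Income Tax: taxable = $4,729.00
  9% × $4,729.00 = $425.61
Solidarity Surcharge: cap $76,348.00 − YTD $72,769.00 = $3,579.00 subject; 1.6% × $3,579.00 = $57.26
Total withheld: $425.61 + $57.26 = $482.87
Net pay: $4,729.00 − $482.87 = $4,246.13

$4,246.13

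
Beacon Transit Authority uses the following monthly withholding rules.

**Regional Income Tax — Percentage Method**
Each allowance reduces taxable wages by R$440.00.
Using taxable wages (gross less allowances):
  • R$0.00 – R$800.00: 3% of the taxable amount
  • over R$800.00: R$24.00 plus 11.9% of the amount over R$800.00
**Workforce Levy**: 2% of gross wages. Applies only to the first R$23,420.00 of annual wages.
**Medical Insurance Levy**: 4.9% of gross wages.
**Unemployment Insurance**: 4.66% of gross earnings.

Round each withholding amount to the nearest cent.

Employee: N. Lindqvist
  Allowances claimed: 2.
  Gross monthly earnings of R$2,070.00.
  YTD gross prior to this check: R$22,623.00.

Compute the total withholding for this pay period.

Regional Income Tax: taxable = R$2,070.00 − 2×R$440.00 = R$1,190.00
  R$24.00 + 11.9% × (R$1,190.00 − R$800.00) = R$24.00 + 11.9% × R$390.00 = R$70.41
Workforce Levy: cap R$23,420.00 − YTD R$22,623.00 = R$797.00 subject; 2% × R$797.00 = R$15.94
Medical Insurance Levy: 4.9% × R$2,070.00 = R$101.43
Unemployment Insurance: 4.66% × R$2,070.00 = R$96.46
Total: R$70.41 + R$15.94 + R$101.43 + R$96.46 = R$284.24

R$284.24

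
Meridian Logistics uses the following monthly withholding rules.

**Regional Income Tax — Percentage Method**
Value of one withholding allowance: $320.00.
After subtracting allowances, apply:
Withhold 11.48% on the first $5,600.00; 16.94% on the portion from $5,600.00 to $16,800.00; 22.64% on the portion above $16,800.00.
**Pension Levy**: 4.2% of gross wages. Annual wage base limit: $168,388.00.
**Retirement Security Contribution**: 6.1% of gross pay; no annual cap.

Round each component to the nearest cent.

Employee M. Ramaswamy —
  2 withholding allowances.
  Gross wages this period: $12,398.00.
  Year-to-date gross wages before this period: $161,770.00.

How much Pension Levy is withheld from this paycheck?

$277.96

Pension Levy: cap $168,388.00 − YTD $161,770.00 = $6,618.00 subject; 4.2% × $6,618.00 = $277.96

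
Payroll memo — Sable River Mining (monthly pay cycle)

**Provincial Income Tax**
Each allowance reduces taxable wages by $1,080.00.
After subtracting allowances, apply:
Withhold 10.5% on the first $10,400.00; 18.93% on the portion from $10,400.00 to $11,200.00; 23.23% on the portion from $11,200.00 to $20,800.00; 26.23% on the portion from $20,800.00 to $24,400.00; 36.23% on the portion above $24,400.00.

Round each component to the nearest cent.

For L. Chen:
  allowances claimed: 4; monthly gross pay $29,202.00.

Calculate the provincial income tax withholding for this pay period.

$4,592.43

Provincial Income Tax: taxable = $29,202.00 − 4×$1,080.00 = $24,882.00
  $4,417.80 + 36.23% × ($24,882.00 − $24,400.00) = $4,417.80 + 36.23% × $482.00 = $4,592.43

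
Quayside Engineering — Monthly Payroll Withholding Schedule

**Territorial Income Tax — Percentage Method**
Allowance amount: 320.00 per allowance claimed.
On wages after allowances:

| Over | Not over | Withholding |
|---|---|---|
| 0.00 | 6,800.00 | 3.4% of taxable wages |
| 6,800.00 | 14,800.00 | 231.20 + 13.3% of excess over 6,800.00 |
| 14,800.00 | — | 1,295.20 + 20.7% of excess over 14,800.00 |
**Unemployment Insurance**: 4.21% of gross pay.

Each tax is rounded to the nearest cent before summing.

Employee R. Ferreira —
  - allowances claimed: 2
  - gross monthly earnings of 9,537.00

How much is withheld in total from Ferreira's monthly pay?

Territorial Income Tax: taxable = 9,537.00 − 2×320.00 = 8,897.00
  231.20 + 13.3% × (8,897.00 − 6,800.00) = 231.20 + 13.3% × 2,097.00 = 510.10
Unemployment Insurance: 4.21% × 9,537.00 = 401.51
Total: 510.10 + 401.51 = 911.61

911.61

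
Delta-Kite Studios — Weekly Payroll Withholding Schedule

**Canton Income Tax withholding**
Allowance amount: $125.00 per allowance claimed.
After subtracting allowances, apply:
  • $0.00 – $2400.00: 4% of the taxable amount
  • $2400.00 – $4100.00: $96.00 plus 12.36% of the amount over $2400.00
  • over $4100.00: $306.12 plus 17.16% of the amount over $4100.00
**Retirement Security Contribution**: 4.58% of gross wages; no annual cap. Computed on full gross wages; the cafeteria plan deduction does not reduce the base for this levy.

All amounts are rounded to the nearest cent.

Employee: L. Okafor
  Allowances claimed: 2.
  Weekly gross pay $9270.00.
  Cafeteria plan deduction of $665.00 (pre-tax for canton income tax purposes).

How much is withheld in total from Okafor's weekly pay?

Canton Income Tax: taxable = $9270.00 − $665.00 − 2×$125.00 = $8355.00
  $306.12 + 17.16% × ($8355.00 − $4100.00) = $306.12 + 17.16% × $4255.00 = $1036.28
Retirement Security Contribution: 4.58% × $9270.00 = $424.57
Total: $1036.28 + $424.57 = $1460.85

$1460.85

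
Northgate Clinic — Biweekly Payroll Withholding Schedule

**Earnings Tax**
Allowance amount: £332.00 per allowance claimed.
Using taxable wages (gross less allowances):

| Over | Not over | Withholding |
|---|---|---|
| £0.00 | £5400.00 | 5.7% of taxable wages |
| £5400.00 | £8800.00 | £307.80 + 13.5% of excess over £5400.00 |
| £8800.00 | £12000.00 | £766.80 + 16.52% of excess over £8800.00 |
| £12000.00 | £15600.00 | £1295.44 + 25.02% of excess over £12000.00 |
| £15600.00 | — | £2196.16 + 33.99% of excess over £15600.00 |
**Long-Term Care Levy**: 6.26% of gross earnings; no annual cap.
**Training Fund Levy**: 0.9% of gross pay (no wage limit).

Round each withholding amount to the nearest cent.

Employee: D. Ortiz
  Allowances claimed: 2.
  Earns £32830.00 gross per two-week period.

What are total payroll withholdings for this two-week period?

Earnings Tax: taxable = £32830.00 − 2×£332.00 = £32166.00
  £2196.16 + 33.99% × (£32166.00 − £15600.00) = £2196.16 + 33.99% × £16566.00 = £7826.94
Long-Term Care Levy: 6.26% × £32830.00 = £2055.16
Training Fund Levy: 0.9% × £32830.00 = £295.47
Total: £7826.94 + £2055.16 + £295.47 = £10177.57

£10177.57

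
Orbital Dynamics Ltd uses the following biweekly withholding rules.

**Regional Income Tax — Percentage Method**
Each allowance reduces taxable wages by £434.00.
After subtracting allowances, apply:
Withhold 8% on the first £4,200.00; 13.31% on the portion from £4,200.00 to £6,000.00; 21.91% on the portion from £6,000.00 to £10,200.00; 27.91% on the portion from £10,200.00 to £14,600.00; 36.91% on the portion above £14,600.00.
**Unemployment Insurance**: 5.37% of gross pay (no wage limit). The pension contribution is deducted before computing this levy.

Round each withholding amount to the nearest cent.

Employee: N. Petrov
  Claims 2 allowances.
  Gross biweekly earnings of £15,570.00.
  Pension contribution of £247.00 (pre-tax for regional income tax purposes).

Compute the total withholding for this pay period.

Regional Income Tax: taxable = £15,570.00 − £247.00 − 2×£434.00 = £14,455.00
  £1,495.80 + 27.91% × (£14,455.00 − £10,200.00) = £1,495.80 + 27.91% × £4,255.00 = £2,683.37
Unemployment Insurance: 5.37% × £15,323.00 = £822.85
Total: £2,683.37 + £822.85 = £3,506.22

£3,506.22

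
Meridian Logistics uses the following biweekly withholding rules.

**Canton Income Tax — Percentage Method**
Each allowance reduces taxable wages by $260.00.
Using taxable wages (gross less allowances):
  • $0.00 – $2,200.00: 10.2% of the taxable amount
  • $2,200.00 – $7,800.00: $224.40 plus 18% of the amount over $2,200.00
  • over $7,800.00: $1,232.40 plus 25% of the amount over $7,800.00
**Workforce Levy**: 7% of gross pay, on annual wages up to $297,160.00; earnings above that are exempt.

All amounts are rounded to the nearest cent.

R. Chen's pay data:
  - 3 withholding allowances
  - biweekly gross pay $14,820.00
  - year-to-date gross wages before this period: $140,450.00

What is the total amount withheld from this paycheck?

$3,829.80

Canton Income Tax: taxable = $14,820.00 − 3×$260.00 = $14,040.00
  $1,232.40 + 25% × ($14,040.00 − $7,800.00) = $1,232.40 + 25% × $6,240.00 = $2,792.40
Workforce Levy: 7% × $14,820.00 = $1,037.40
Total: $2,792.40 + $1,037.40 = $3,829.80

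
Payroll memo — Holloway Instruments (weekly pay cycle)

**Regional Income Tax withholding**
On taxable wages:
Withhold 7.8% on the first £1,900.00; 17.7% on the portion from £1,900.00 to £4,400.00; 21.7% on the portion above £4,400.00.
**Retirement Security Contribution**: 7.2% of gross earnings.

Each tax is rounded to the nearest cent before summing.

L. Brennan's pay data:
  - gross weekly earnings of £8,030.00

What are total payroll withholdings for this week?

£1,956.57

Regional Income Tax: taxable = £8,030.00
  £590.70 + 21.7% × (£8,030.00 − £4,400.00) = £590.70 + 21.7% × £3,630.00 = £1,378.41
Retirement Security Contribution: 7.2% × £8,030.00 = £578.16
Total: £1,378.41 + £578.16 = £1,956.57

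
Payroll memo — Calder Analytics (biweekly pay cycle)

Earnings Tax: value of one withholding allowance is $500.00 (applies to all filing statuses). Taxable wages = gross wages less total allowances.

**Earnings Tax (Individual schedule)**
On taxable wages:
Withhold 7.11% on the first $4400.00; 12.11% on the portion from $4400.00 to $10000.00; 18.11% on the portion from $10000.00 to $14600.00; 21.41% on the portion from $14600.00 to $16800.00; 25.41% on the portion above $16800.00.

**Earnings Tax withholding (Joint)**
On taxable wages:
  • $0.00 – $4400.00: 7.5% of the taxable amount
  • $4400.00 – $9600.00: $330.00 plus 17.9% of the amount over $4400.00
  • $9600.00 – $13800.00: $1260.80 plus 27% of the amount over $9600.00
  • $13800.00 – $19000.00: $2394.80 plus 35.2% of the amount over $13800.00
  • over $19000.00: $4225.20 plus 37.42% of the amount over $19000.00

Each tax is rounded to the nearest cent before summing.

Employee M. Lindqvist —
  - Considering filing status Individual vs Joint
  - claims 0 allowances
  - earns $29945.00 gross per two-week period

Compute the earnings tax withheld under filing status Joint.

$8320.82

Earnings Tax (Joint): taxable = $29945.00
  $4225.20 + 37.42% × ($29945.00 − $19000.00) = $4225.20 + 37.42% × $10945.00 = $8320.82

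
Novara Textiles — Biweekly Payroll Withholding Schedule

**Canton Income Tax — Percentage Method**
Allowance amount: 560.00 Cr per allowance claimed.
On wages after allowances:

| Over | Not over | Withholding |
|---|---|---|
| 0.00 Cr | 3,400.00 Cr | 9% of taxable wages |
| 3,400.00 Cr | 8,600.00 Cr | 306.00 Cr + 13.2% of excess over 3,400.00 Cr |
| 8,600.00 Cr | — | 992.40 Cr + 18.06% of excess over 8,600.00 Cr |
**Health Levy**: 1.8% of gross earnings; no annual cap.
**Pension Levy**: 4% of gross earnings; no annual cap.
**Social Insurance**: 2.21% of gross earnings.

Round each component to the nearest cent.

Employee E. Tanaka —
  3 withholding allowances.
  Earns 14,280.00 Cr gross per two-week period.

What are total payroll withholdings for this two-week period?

2,858.63 Cr

Canton Income Tax: taxable = 14,280.00 Cr − 3×560.00 Cr = 12,600.00 Cr
  992.40 Cr + 18.06% × (12,600.00 Cr − 8,600.00 Cr) = 992.40 Cr + 18.06% × 4,000.00 Cr = 1,714.80 Cr
Health Levy: 1.8% × 14,280.00 Cr = 257.04 Cr
Pension Levy: 4% × 14,280.00 Cr = 571.20 Cr
Social Insurance: 2.21% × 14,280.00 Cr = 315.59 Cr
Total: 1,714.80 Cr + 257.04 Cr + 571.20 Cr + 315.59 Cr = 2,858.63 Cr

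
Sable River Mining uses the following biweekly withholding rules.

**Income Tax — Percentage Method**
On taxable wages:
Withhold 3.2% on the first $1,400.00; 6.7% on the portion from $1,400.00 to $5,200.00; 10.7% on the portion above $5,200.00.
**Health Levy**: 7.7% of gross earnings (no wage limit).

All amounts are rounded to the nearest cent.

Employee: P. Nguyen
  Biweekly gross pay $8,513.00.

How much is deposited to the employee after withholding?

Income Tax: taxable = $8,513.00
  $299.40 + 10.7% × ($8,513.00 − $5,200.00) = $299.40 + 10.7% × $3,313.00 = $653.89
Health Levy: 7.7% × $8,513.00 = $655.50
Total withheld: $653.89 + $655.50 = $1,309.39
Net pay: $8,513.00 − $1,309.39 = $7,203.61

$7,203.61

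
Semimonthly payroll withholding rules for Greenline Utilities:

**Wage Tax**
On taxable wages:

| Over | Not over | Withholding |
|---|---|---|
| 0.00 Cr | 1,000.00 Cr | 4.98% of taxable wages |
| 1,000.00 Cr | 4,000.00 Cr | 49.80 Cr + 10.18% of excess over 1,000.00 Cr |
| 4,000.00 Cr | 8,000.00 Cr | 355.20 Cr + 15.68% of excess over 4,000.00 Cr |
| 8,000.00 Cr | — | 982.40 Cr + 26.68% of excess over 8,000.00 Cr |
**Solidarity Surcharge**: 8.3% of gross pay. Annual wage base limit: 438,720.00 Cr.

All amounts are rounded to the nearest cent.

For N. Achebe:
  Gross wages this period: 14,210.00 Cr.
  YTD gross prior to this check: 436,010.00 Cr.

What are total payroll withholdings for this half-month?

2,864.16 Cr

Wage Tax: taxable = 14,210.00 Cr
  982.40 Cr + 26.68% × (14,210.00 Cr − 8,000.00 Cr) = 982.40 Cr + 26.68% × 6,210.00 Cr = 2,639.23 Cr
Solidarity Surcharge: cap 438,720.00 Cr − YTD 436,010.00 Cr = 2,710.00 Cr subject; 8.3% × 2,710.00 Cr = 224.93 Cr
Total: 2,639.23 Cr + 224.93 Cr = 2,864.16 Cr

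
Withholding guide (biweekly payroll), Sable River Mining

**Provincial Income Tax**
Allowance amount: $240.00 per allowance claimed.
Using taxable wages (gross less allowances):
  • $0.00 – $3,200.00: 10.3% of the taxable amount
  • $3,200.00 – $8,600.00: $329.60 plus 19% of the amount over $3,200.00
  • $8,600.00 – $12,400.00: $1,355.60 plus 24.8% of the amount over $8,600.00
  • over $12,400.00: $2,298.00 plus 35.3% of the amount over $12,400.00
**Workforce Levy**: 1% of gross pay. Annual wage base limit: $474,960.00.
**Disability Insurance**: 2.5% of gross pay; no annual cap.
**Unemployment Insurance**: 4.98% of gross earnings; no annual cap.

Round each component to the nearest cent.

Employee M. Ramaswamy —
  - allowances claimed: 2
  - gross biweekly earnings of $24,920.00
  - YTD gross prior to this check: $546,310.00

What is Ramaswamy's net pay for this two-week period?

Provincial Income Tax: taxable = $24,920.00 − 2×$240.00 = $24,440.00
  $2,298.00 + 35.3% × ($24,440.00 − $12,400.00) = $2,298.00 + 35.3% × $12,040.00 = $6,548.12
Workforce Levy: YTD $546,310.00 ≥ cap $474,960.00 → $0.00
Disability Insurance: 2.5% × $24,920.00 = $623.00
Unemployment Insurance: 4.98% × $24,920.00 = $1,241.02
Total withheld: $6,548.12 + $0.00 + $623.00 + $1,241.02 = $8,412.14
Net pay: $24,920.00 − $8,412.14 = $16,507.86

$16,507.86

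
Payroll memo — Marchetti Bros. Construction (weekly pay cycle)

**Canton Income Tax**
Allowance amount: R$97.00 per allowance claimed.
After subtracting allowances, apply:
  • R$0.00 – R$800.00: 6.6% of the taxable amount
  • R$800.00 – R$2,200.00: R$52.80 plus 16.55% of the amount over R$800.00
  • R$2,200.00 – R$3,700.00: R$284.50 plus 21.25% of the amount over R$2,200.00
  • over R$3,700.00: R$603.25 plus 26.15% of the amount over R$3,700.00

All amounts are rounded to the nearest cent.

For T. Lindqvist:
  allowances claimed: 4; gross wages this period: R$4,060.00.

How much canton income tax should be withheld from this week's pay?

Canton Income Tax: taxable = R$4,060.00 − 4×R$97.00 = R$3,672.00
  R$284.50 + 21.25% × (R$3,672.00 − R$2,200.00) = R$284.50 + 21.25% × R$1,472.00 = R$597.30

R$597.30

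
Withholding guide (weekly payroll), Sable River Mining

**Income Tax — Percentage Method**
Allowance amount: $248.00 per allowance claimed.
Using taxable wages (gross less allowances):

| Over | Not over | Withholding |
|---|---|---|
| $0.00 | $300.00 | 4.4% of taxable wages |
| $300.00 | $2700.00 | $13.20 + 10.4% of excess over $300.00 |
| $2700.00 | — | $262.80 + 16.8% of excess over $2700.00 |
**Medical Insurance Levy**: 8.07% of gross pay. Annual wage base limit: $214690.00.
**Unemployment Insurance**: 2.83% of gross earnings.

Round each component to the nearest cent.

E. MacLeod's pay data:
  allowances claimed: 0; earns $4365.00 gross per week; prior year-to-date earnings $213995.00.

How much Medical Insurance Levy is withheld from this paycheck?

$56.09

Medical Insurance Levy: cap $214690.00 − YTD $213995.00 = $695.00 subject; 8.07% × $695.00 = $56.09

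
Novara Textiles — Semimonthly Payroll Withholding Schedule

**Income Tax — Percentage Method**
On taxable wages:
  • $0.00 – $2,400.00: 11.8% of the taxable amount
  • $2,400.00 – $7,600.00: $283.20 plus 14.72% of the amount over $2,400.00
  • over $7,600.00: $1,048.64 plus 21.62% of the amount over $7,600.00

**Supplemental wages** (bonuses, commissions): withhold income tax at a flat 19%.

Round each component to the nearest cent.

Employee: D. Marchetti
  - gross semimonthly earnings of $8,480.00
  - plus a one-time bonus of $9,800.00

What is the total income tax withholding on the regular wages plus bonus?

$3,100.90

Income Tax: taxable = $8,480.00
  $1,048.64 + 21.62% × ($8,480.00 − $7,600.00) = $1,048.64 + 21.62% × $880.00 = $1,238.90
Supplemental (19% flat on bonus): 19% × $9,800.00 = $1,862.00
Total income tax: $1,238.90 + $1,862.00 = $3,100.90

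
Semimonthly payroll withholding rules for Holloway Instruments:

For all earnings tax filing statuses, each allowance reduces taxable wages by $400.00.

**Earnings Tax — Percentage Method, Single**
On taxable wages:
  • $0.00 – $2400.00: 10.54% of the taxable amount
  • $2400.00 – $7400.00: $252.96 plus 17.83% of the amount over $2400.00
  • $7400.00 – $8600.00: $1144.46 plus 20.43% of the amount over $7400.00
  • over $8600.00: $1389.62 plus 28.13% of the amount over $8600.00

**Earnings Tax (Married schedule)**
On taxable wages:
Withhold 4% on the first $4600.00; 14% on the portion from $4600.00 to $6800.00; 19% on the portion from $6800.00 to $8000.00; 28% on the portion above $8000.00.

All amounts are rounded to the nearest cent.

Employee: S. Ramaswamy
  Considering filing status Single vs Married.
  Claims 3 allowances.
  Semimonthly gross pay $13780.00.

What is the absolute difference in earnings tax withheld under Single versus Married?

$506.79

Earnings Tax (Single): taxable = $13780.00 − 3×$400.00 = $12580.00
  $1389.62 + 28.13% × ($12580.00 − $8600.00) = $1389.62 + 28.13% × $3980.00 = $2509.19
Earnings Tax (Married): taxable = $13780.00 − 3×$400.00 = $12580.00
  $720.00 + 28% × ($12580.00 − $8000.00) = $720.00 + 28% × $4580.00 = $2002.40
Difference: |$2509.19 − $2002.40| = $506.79 (higher under Single)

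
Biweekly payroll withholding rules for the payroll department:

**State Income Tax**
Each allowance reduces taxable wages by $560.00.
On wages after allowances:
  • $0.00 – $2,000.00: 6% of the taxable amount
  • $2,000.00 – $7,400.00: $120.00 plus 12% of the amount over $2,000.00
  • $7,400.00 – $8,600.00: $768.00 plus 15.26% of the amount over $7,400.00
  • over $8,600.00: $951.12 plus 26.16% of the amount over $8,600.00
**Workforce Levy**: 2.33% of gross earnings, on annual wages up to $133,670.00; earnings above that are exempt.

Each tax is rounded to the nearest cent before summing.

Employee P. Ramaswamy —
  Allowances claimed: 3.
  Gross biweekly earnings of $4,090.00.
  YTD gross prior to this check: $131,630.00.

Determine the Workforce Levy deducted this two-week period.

$47.53

Workforce Levy: cap $133,670.00 − YTD $131,630.00 = $2,040.00 subject; 2.33% × $2,040.00 = $47.53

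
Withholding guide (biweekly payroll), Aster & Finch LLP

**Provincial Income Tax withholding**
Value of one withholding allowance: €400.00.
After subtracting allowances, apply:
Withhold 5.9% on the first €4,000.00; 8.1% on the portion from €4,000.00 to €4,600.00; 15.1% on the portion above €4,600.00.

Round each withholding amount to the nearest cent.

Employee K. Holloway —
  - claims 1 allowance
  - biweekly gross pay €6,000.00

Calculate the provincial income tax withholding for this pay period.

€435.60

Provincial Income Tax: taxable = €6,000.00 − 1×€400.00 = €5,600.00
  €284.60 + 15.1% × (€5,600.00 − €4,600.00) = €284.60 + 15.1% × €1,000.00 = €435.60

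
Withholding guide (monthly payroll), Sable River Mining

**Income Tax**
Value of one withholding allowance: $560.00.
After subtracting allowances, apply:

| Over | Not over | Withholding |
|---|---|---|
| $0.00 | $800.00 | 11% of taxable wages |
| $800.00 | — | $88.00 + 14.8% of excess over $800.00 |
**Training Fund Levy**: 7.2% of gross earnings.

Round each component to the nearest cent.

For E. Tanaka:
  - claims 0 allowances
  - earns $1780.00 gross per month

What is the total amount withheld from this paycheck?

Income Tax: taxable = $1780.00
  $88.00 + 14.8% × ($1780.00 − $800.00) = $88.00 + 14.8% × $980.00 = $233.04
Training Fund Levy: 7.2% × $1780.00 = $128.16
Total: $233.04 + $128.16 = $361.20

$361.20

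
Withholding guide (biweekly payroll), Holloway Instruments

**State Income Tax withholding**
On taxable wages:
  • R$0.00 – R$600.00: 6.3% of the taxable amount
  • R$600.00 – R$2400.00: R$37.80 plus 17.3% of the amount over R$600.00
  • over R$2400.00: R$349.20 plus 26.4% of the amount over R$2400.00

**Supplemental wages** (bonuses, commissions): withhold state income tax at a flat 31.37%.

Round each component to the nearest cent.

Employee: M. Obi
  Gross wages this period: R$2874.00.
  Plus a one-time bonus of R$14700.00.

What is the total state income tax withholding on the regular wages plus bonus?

State Income Tax: taxable = R$2874.00
  R$349.20 + 26.4% × (R$2874.00 − R$2400.00) = R$349.20 + 26.4% × R$474.00 = R$474.34
Supplemental (31.37% flat on bonus): 31.37% × R$14700.00 = R$4611.39
Total state income tax: R$474.34 + R$4611.39 = R$5085.73

R$5085.73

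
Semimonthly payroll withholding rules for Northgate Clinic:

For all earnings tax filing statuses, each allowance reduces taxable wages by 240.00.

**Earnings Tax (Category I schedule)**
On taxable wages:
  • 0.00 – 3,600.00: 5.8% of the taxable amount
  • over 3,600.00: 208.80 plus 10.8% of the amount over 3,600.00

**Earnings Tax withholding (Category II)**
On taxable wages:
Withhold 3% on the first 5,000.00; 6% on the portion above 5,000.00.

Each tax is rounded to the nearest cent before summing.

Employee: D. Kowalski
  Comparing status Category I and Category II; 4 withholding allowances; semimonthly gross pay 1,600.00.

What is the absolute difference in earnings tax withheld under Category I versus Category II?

17.92

Earnings Tax (Category I): taxable = 1,600.00 − 4×240.00 = 640.00
  5.8% × 640.00 = 37.12
Earnings Tax (Category II): taxable = 1,600.00 − 4×240.00 = 640.00
  3% × 640.00 = 19.20
Difference: |37.12 − 19.20| = 17.92 (higher under Category I)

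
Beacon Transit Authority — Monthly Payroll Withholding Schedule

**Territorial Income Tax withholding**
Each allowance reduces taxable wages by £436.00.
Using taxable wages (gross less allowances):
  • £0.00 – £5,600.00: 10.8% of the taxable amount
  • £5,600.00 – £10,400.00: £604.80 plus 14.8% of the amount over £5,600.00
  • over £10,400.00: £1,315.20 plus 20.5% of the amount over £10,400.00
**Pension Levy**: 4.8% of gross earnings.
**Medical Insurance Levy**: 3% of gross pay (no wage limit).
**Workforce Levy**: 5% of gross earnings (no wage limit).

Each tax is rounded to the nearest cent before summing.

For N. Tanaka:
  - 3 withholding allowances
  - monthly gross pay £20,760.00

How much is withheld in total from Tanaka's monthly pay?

£5,828.14

Territorial Income Tax: taxable = £20,760.00 − 3×£436.00 = £19,452.00
  £1,315.20 + 20.5% × (£19,452.00 − £10,400.00) = £1,315.20 + 20.5% × £9,052.00 = £3,170.86
Pension Levy: 4.8% × £20,760.00 = £996.48
Medical Insurance Levy: 3% × £20,760.00 = £622.80
Workforce Levy: 5% × £20,760.00 = £1,038.00
Total: £3,170.86 + £996.48 + £622.80 + £1,038.00 = £5,828.14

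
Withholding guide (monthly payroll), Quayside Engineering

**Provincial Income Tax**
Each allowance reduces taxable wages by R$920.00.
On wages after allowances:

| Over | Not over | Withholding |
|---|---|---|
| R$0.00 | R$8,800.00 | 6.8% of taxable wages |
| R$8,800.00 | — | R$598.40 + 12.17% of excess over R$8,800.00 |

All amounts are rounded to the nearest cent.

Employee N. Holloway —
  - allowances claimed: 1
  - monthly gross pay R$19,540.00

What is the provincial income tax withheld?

R$1,793.49

Provincial Income Tax: taxable = R$19,540.00 − 1×R$920.00 = R$18,620.00
  R$598.40 + 12.17% × (R$18,620.00 − R$8,800.00) = R$598.40 + 12.17% × R$9,820.00 = R$1,793.49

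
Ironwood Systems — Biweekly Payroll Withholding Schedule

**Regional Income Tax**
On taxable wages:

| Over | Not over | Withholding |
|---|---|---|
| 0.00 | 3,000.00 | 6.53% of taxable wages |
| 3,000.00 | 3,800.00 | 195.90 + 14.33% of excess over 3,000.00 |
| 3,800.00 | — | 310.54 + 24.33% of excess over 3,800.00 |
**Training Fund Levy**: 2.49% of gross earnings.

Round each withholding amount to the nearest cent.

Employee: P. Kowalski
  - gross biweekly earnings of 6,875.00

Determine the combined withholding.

1,229.88

Regional Income Tax: taxable = 6,875.00
  310.54 + 24.33% × (6,875.00 − 3,800.00) = 310.54 + 24.33% × 3,075.00 = 1,058.69
Training Fund Levy: 2.49% × 6,875.00 = 171.19
Total: 1,058.69 + 171.19 = 1,229.88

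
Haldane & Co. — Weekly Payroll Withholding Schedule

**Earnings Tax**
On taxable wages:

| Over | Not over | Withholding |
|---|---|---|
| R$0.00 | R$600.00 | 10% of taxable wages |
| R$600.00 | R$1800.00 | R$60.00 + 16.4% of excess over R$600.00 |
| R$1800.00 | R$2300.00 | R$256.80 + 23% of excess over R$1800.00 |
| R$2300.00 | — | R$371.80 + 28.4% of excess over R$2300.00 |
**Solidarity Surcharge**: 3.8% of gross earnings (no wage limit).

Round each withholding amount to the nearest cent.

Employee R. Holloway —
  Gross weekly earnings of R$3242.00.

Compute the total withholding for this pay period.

Earnings Tax: taxable = R$3242.00
  R$371.80 + 28.4% × (R$3242.00 − R$2300.00) = R$371.80 + 28.4% × R$942.00 = R$639.33
Solidarity Surcharge: 3.8% × R$3242.00 = R$123.20
Total: R$639.33 + R$123.20 = R$762.53

R$762.53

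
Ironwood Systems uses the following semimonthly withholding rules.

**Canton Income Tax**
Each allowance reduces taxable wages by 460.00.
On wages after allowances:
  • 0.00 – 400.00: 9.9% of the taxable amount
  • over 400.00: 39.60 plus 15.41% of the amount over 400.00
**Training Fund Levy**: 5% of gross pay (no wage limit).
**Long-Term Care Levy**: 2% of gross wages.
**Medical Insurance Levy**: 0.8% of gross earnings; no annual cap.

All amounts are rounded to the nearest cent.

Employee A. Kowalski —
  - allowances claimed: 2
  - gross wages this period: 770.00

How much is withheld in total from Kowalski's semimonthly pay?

Canton Income Tax: taxable = 770.00 − 2×460.00 = -150.00
  Taxable ≤ 0 → 0.00
Training Fund Levy: 5% × 770.00 = 38.50
Long-Term Care Levy: 2% × 770.00 = 15.40
Medical Insurance Levy: 0.8% × 770.00 = 6.16
Total: 0.00 + 38.50 + 15.40 + 6.16 = 60.06

60.06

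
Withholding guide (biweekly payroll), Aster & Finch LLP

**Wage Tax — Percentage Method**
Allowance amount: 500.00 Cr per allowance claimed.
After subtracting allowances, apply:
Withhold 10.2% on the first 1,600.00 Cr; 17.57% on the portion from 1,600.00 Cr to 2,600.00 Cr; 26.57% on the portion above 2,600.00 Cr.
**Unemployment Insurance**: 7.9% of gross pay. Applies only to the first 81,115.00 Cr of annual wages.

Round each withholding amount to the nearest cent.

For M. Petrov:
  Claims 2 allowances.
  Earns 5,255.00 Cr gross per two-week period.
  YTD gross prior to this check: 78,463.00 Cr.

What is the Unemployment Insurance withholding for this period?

209.51 Cr

Unemployment Insurance: cap 81,115.00 Cr − YTD 78,463.00 Cr = 2,652.00 Cr subject; 7.9% × 2,652.00 Cr = 209.51 Cr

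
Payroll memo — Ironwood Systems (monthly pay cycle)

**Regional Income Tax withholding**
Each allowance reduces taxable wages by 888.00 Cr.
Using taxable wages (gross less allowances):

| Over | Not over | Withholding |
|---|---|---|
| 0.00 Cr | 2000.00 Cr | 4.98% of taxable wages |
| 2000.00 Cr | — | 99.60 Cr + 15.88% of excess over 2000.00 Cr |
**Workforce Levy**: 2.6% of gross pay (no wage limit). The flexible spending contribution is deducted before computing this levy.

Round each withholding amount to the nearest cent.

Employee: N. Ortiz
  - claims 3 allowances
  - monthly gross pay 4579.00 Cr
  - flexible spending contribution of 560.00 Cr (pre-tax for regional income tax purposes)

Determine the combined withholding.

Regional Income Tax: taxable = 4579.00 Cr − 560.00 Cr − 3×888.00 Cr = 1355.00 Cr
  4.98% × 1355.00 Cr = 67.48 Cr
Workforce Levy: 2.6% × 4019.00 Cr = 104.49 Cr
Total: 67.48 Cr + 104.49 Cr = 171.97 Cr

171.97 Cr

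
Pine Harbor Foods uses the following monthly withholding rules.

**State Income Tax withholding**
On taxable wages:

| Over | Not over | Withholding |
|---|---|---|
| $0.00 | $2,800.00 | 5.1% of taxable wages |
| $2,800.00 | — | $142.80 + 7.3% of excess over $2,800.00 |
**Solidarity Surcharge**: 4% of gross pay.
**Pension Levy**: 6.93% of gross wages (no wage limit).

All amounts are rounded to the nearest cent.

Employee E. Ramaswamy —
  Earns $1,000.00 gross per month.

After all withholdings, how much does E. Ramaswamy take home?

State Income Tax: taxable = $1,000.00
  5.1% × $1,000.00 = $51.00
Solidarity Surcharge: 4% × $1,000.00 = $40.00
Pension Levy: 6.93% × $1,000.00 = $69.30
Total withheld: $51.00 + $40.00 + $69.30 = $160.30
Net pay: $1,000.00 − $160.30 = $839.70

$839.70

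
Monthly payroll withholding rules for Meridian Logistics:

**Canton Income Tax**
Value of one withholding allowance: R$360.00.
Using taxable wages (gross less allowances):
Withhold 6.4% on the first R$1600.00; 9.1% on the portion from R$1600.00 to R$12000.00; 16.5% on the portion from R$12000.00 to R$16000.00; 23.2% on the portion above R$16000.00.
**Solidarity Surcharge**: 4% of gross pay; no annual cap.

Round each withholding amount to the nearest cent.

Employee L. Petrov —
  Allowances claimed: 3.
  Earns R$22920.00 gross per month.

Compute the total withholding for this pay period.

Canton Income Tax: taxable = R$22920.00 − 3×R$360.00 = R$21840.00
  R$1708.80 + 23.2% × (R$21840.00 − R$16000.00) = R$1708.80 + 23.2% × R$5840.00 = R$3063.68
Solidarity Surcharge: 4% × R$22920.00 = R$916.80
Total: R$3063.68 + R$916.80 = R$3980.48

R$3980.48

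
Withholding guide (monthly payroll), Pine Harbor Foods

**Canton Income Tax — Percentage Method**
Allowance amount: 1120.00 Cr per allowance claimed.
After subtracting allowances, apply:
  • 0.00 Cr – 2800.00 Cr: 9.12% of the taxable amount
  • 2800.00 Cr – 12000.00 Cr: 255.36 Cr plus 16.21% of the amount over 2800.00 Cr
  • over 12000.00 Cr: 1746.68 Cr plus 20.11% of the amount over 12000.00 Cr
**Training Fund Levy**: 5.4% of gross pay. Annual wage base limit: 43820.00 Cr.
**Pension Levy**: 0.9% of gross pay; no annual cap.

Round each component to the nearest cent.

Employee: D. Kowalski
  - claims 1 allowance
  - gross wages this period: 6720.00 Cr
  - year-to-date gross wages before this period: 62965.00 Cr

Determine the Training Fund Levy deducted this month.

Training Fund Levy: YTD 62965.00 Cr ≥ cap 43820.00 Cr → 0.00 Cr

0.00 Cr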